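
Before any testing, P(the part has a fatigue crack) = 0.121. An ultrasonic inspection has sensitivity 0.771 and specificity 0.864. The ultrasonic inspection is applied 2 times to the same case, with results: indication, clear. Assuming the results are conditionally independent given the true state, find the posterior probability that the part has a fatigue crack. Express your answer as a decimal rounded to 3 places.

Let H be the event that the part has a fatigue crack; start with P(H) = 0.121. P('indication'|H) = 0.771, P('indication'|¬H) = 0.136.
Update on result 1 ('indication'): P(H) ← 0.771·0.1210 / (0.771·0.1210 + 0.136·0.8790) = 0.093291/0.21283 = 0.4383.
Update on result 2 ('clear'): P(H) ← 0.229·0.4383 / (0.229·0.4383 + 0.864·0.5617) = 0.10038/0.58566 = 0.1714.

Posterior P(H) ≈ 0.171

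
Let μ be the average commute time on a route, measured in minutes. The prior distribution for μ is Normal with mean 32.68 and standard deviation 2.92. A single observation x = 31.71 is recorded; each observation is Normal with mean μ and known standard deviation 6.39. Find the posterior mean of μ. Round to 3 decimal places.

Posterior mean ≈ 32.512

With known σ, the Normal prior is conjugate. Weight on the data is w = (n/σ²)/(n/σ² + 1/τ₀²) = 0.0244905/(0.0244905+0.117283) = 0.17274.
Posterior mean = w·x̄ + (1−w)·μ₀ = 0.17274·31.71 + 0.82726·32.68 = 32.512.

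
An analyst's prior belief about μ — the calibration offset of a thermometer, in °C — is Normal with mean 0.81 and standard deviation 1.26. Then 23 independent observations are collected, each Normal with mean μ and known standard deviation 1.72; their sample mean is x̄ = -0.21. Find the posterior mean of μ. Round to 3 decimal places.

Posterior mean ≈ -0.134

With known σ, the Normal prior is conjugate. Weight on the data is w = (n/σ²)/(n/σ² + 1/τ₀²) = 7.77447/(7.77447+0.629882) = 0.92505.
Posterior mean = w·x̄ + (1−w)·μ₀ = 0.92505·-0.21 + 0.074947·0.81 = -0.134.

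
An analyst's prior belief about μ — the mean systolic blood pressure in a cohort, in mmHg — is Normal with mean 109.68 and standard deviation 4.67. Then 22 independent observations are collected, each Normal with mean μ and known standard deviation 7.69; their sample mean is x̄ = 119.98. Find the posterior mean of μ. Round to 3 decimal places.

Posterior mean ≈ 118.850

With known σ, the Normal prior is conjugate. Weight on the data is w = (n/σ²)/(n/σ² + 1/τ₀²) = 0.372023/(0.372023+0.0458528) = 0.89027.
Posterior mean = w·x̄ + (1−w)·μ₀ = 0.89027·119.98 + 0.10973·109.68 = 118.850.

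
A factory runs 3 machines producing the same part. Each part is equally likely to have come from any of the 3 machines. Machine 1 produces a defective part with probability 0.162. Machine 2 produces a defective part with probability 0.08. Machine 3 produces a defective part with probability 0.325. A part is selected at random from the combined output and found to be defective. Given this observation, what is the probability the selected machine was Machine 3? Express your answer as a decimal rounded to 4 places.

P(defective|M1) = 0.162; P(defective|M2) = 0.08; P(defective|M3) = 0.325.
Prior × likelihood for each source: 0.333333·0.162=0.05400, 0.333333·0.08=0.02667, 0.333333·0.325=0.1083. Summing gives P(defective) = 0.18900.
P(Machine 3 | defective) = 0.1083 / 0.18900 = 0.5732.

Posterior probability ≈ 0.5732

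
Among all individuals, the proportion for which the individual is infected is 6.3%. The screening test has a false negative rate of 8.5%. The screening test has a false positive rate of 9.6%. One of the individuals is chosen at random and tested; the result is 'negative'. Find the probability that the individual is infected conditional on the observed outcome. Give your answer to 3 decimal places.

P(H | E) ≈ 0.006

Let H be the event that the individual is infected. P(H) = 0.063, so P(¬H) = 0.937. With E the 'negative' result, P(E|H) = 0.085 and P(E|¬H) = 0.904.
P(E) = 0.085·0.063 + 0.904·0.937 = 0.0053550 + 0.84705 = 0.85240.
By Bayes' theorem, P(H|E) = 0.0053550 / 0.85240 = 0.006.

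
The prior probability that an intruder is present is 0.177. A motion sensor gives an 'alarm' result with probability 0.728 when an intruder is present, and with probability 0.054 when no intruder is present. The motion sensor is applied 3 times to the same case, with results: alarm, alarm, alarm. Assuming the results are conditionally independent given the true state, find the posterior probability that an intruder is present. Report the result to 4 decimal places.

Posterior P(H) ≈ 0.9981

With H the event that an intruder is present, the joint likelihood of the observed sequence is P(data|H) = 0.728·0.728·0.728 = 0.38583 and P(data|¬H) = 0.054·0.054·0.054 = 0.00015746.
Bayes: P(H|data) = 0.177·0.38583 / (0.177·0.38583 + 0.823·0.00015746) = 0.068292/0.068421 = 0.9981.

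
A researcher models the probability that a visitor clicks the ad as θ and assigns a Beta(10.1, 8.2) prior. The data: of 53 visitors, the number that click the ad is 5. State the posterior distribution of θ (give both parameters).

Observing 5 successes and 48 failures updates Beta(10.1, 8.2) by adding the success and failure counts to the two shape parameters: α = 10.1+5 = 15.1, β = 8.2+48 = 56.2.

Posterior: Beta(15.1, 56.2)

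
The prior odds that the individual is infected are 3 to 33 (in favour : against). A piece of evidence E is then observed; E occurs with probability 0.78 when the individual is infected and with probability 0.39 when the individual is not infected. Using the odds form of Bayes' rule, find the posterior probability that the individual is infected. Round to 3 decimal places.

Prior odds = 3/33 = 0.090909.
Likelihood ratio for E = 0.78/0.39 = 2.0000.
Posterior odds = prior odds × LR = 0.18182.
Posterior probability = odds/(1+odds) = 0.18182/1.1818 = 0.154.

Posterior probability ≈ 0.154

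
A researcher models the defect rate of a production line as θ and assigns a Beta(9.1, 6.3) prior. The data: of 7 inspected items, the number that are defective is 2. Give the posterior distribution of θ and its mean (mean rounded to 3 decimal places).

The binomial likelihood is conjugate to the Beta prior: with 2 successes and 5 failures, the posterior is Beta(9.1+2, 6.3+5) = Beta(11.1, 11.3).
E[θ | data] = 11.1/(11.1+11.3) = 0.496.

Posterior: Beta(11.1, 11.3); mean ≈ 0.496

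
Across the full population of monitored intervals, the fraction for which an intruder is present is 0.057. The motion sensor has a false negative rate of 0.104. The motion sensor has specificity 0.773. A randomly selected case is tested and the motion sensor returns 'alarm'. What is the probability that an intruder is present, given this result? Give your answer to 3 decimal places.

P(H | E) ≈ 0.193

Write H for 'an intruder is present'. Prior odds H:¬H = 0.057/0.943 = 0.060445. For the 'alarm' outcome, the likelihood ratio is 0.896/0.227 = 3.9471.
Posterior odds = 0.060445 × 3.9471 = 0.23859, so P(H|E) = 0.23859/(1+0.23859) = 0.193.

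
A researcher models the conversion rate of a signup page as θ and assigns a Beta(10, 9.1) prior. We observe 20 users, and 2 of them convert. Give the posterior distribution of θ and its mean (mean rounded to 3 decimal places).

The binomial likelihood is conjugate to the Beta prior: with 2 successes and 18 failures, the posterior is Beta(10+2, 9.1+18) = Beta(12, 27.1).
E[θ | data] = 12/(12+27.1) = 0.307.

Posterior: Beta(12, 27.1); mean ≈ 0.307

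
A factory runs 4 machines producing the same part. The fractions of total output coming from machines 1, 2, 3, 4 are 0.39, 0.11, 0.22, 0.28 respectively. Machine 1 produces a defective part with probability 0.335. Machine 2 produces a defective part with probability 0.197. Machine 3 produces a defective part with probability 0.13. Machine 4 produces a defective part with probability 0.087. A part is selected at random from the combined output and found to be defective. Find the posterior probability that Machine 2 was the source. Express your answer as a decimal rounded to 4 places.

P(defective|M1) = 0.335; P(defective|M2) = 0.197; P(defective|M3) = 0.13; P(defective|M4) = 0.087.
Prior × likelihood for each source: 0.39·0.335=0.1307, 0.11·0.197=0.02167, 0.22·0.13=0.02860, 0.28·0.087=0.02436. Summing gives P(defective) = 0.20528.
P(Machine 2 | defective) = 0.02167 / 0.20528 = 0.1056.

Posterior probability ≈ 0.1056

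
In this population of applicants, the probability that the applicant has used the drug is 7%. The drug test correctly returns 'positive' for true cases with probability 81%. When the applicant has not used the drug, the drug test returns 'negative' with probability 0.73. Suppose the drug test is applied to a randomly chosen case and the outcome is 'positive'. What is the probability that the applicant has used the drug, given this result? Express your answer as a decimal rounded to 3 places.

Let H be the event that the applicant has used the drug. P(H) = 0.07, so P(¬H) = 0.93. With E the 'positive' result, P(E|H) = 0.81 and P(E|¬H) = 0.27.
P(E) = 0.81·0.07 + 0.27·0.93 = 0.056700 + 0.25110 = 0.30780.
By Bayes' theorem, P(H|E) = 0.056700 / 0.30780 = 0.184.

P(H | E) ≈ 0.184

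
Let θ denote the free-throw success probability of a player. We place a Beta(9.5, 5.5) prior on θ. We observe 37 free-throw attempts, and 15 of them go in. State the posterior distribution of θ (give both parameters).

The binomial likelihood is conjugate to the Beta prior: with 15 successes and 22 failures, the posterior is Beta(9.5+15, 5.5+22) = Beta(24.5, 27.5).

Posterior: Beta(24.5, 27.5)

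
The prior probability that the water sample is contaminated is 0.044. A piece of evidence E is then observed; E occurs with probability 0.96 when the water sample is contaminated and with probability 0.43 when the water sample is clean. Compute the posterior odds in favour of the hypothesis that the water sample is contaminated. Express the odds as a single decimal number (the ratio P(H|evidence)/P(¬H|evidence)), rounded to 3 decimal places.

Prior odds = 0.044/(1−0.044) = 0.046025.
Likelihood ratio for E = 0.96/0.43 = 2.2326.
Posterior odds = prior odds × LR = 0.10275.

Posterior odds ≈ 0.103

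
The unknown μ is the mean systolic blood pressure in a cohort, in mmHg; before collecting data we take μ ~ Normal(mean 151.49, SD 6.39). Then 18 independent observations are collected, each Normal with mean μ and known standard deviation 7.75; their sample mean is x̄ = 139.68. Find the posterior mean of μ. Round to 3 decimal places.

Posterior mean ≈ 140.572

With known σ, the Normal prior is conjugate. Weight on the data is w = (n/σ²)/(n/σ² + 1/τ₀²) = 0.299688/(0.299688+0.0244905) = 0.92445.
Posterior mean = w·x̄ + (1−w)·μ₀ = 0.92445·139.68 + 0.075546·151.49 = 140.572.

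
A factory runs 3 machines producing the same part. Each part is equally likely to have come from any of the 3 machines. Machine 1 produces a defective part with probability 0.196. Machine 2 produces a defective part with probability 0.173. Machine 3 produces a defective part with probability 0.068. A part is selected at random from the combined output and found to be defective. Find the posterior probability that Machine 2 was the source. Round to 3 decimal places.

Posterior probability ≈ 0.396

Tabulate prior·likelihood by source: [1] prior 0.333333, lik 0.196, product 0.06533; [2] prior 0.333333, lik 0.173, product 0.05767; [3] prior 0.333333, lik 0.068, product 0.02267.
Normalizing constant = 0.14567; the posterior for Machine 2 is its product over the sum, 0.05767/0.14567 = 0.396.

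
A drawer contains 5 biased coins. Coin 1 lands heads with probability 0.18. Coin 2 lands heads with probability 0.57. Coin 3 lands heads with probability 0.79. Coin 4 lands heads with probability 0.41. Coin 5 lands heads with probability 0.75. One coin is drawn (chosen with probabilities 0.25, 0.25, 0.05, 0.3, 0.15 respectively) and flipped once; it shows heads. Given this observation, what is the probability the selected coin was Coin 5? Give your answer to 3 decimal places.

P(heads|C1) = 0.18; P(heads|C2) = 0.57; P(heads|C3) = 0.79; P(heads|C4) = 0.41; P(heads|C5) = 0.75.
Prior × likelihood for each source: 0.25·0.18=0.04500, 0.25·0.57=0.1425, 0.05·0.79=0.03950, 0.3·0.41=0.1230, 0.15·0.75=0.1125. Summing gives P(heads) = 0.46250.
P(Coin 5 | heads) = 0.1125 / 0.46250 = 0.243.

Posterior probability ≈ 0.243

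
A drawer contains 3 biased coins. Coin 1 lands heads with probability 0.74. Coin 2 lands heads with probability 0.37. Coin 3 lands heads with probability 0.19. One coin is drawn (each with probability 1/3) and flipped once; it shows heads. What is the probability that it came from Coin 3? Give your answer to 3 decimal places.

Posterior probability ≈ 0.146

P(heads|C1) = 0.74; P(heads|C2) = 0.37; P(heads|C3) = 0.19.
Prior × likelihood for each source: 0.333333·0.74=0.2467, 0.333333·0.37=0.1233, 0.333333·0.19=0.06333. Summing gives P(heads) = 0.43333.
P(Coin 3 | heads) = 0.06333 / 0.43333 = 0.146.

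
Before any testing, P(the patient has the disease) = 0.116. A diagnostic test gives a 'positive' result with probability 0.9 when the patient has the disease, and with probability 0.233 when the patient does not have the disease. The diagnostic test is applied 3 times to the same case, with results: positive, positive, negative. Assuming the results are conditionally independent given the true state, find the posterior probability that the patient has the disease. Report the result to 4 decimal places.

With H the event that the patient has the disease, the joint likelihood of the observed sequence is P(data|H) = 0.9·0.9·0.1 = 0.081000 and P(data|¬H) = 0.233·0.233·0.767 = 0.041640.
Bayes: P(H|data) = 0.116·0.081000 / (0.116·0.081000 + 0.884·0.041640) = 0.0093960/0.046205 = 0.2034.

Posterior P(H) ≈ 0.2034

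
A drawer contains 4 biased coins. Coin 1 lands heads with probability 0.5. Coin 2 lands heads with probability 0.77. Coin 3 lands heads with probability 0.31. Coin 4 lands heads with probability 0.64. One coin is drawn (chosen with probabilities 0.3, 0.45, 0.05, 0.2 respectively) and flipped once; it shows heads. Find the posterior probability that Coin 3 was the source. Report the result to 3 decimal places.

Posterior probability ≈ 0.024

Tabulate prior·likelihood by source: [1] prior 0.3, lik 0.5, product 0.1500; [2] prior 0.45, lik 0.77, product 0.3465; [3] prior 0.05, lik 0.31, product 0.01550; [4] prior 0.2, lik 0.64, product 0.1280.
Normalizing constant = 0.64000; the posterior for Coin 3 is its product over the sum, 0.01550/0.64000 = 0.024.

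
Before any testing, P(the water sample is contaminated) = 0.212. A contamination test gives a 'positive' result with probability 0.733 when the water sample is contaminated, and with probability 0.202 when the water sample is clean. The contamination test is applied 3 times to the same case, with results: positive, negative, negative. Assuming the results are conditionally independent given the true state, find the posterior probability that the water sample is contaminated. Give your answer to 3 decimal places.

Let H be the event that the water sample is contaminated; start with P(H) = 0.212. P('positive'|H) = 0.733, P('positive'|¬H) = 0.202.
Update on result 1 ('positive'): P(H) ← 0.733·0.2120 / (0.733·0.2120 + 0.202·0.7880) = 0.15540/0.31457 = 0.4940.
Update on result 2 ('negative'): P(H) ← 0.267·0.4940 / (0.267·0.4940 + 0.798·0.5060) = 0.13190/0.53569 = 0.2462.
Update on result 3 ('negative'): P(H) ← 0.267·0.2462 / (0.267·0.2462 + 0.798·0.7538) = 0.065740/0.66726 = 0.0985.

Posterior P(H) ≈ 0.099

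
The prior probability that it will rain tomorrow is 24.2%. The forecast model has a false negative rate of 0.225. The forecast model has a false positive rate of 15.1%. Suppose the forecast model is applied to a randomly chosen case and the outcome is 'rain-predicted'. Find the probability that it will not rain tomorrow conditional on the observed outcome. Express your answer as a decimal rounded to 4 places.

P(¬H | E) ≈ 0.3790

Let H be the event that it will rain tomorrow. P(H) = 0.242, so P(¬H) = 0.758. With E the 'rain-predicted' result, P(E|H) = 0.775 and P(E|¬H) = 0.151.
P(E) = 0.775·0.242 + 0.151·0.758 = 0.18755 + 0.11446 = 0.30201.
By Bayes' theorem, P(H|E) = 0.18755 / 0.30201 = 0.6210. Hence P(¬H|E) = 1 − 0.6210 = 0.3790.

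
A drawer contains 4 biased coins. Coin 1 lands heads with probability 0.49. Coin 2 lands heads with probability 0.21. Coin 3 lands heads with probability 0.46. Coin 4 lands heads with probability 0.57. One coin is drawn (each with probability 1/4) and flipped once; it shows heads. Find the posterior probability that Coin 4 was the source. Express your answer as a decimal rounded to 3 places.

Posterior probability ≈ 0.329

Tabulate prior·likelihood by source: [1] prior 0.25, lik 0.49, product 0.1225; [2] prior 0.25, lik 0.21, product 0.05250; [3] prior 0.25, lik 0.46, product 0.1150; [4] prior 0.25, lik 0.57, product 0.1425.
Normalizing constant = 0.43250; the posterior for Coin 4 is its product over the sum, 0.1425/0.43250 = 0.329.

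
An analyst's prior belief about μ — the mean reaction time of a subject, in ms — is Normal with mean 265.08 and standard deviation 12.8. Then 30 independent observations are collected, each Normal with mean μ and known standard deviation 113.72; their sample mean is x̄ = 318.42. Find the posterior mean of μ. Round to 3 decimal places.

Prior precision 1/τ₀² = 1/12.8² = 0.00610352; data precision n/σ² = 30/113.72² = 0.00231978.
Posterior precision = 0.00610352 + 0.00231978 = 0.00842330.
Posterior mean = (0.00610352·265.08 + 0.00231978·318.42) / 0.00842330 = 279.770.

Posterior mean ≈ 279.770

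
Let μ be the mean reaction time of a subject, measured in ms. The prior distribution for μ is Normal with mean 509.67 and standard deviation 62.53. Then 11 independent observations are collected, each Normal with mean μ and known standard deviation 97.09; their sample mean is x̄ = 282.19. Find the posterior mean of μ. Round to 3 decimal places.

Prior precision 1/τ₀² = 1/62.53² = 0.00025575; data precision n/σ² = 11/97.09² = 0.00116693.
Posterior precision = 0.00025575 + 0.00116693 = 0.00142268.
Posterior mean = (0.00025575·509.67 + 0.00116693·282.19) / 0.00142268 = 323.084.

Posterior mean ≈ 323.084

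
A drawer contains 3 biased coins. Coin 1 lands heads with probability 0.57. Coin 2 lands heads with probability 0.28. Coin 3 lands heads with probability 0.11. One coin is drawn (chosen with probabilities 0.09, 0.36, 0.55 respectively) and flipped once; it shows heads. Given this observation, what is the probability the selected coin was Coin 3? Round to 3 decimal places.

Tabulate prior·likelihood by source: [1] prior 0.09, lik 0.57, product 0.05130; [2] prior 0.36, lik 0.28, product 0.1008; [3] prior 0.55, lik 0.11, product 0.06050.
Normalizing constant = 0.21260; the posterior for Coin 3 is its product over the sum, 0.06050/0.21260 = 0.285.

Posterior probability ≈ 0.285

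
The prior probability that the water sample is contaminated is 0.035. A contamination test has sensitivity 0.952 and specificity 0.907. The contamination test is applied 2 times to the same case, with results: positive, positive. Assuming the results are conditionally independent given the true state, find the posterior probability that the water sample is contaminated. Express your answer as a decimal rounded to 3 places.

Posterior P(H) ≈ 0.792

With H the event that the water sample is contaminated, the joint likelihood of the observed sequence is P(data|H) = 0.952·0.952 = 0.90630 and P(data|¬H) = 0.093·0.093 = 0.0086490.
Bayes: P(H|data) = 0.035·0.90630 / (0.035·0.90630 + 0.965·0.0086490) = 0.031721/0.040067 = 0.7917.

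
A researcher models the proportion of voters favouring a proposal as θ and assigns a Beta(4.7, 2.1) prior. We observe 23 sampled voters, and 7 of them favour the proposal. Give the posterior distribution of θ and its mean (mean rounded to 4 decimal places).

Observing 7 successes and 16 failures updates Beta(4.7, 2.1) by adding the success and failure counts to the two shape parameters: α = 4.7+7 = 11.7, β = 2.1+16 = 18.1.
Posterior mean = α/(α+β) = 11.7/29.8 = 0.3926.

Posterior: Beta(11.7, 18.1); mean ≈ 0.3926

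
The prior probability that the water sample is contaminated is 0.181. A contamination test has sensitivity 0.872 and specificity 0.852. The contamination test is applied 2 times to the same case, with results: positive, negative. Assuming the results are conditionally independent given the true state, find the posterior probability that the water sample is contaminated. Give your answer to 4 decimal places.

Posterior P(H) ≈ 0.1636

With H the event that the water sample is contaminated, the joint likelihood of the observed sequence is P(data|H) = 0.872·0.128 = 0.11162 and P(data|¬H) = 0.148·0.852 = 0.12610.
Bayes: P(H|data) = 0.181·0.11162 / (0.181·0.11162 + 0.819·0.12610) = 0.020202/0.12348 = 0.1636.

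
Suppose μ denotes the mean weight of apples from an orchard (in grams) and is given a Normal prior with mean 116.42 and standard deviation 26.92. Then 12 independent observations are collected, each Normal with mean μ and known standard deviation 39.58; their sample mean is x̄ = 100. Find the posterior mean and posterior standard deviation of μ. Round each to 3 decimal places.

With known σ, the Normal prior is conjugate. Weight on the data is w = (n/σ²)/(n/σ² + 1/τ₀²) = 0.00766002/(0.00766002+0.00137991) = 0.84735.
Posterior mean = w·x̄ + (1−w)·μ₀ = 0.84735·100 + 0.15265·116.42 = 102.506. Posterior variance = 1/(0.00766002+0.00137991) = 110.620, so SD = 10.518.

Posterior mean ≈ 102.506; posterior SD ≈ 10.518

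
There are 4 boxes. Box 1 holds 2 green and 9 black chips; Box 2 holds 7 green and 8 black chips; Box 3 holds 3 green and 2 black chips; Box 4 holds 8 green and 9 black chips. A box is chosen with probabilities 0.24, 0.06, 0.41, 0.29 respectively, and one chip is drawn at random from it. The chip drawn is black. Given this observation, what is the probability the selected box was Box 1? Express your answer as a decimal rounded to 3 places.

Posterior probability ≈ 0.360

P(black|Box 1) = 0.8182; P(black|Box 2) = 0.5333; P(black|Box 3) = 0.4; P(black|Box 4) = 0.5294.
Prior × likelihood for each source: 0.24·0.8182=0.1964, 0.06·0.5333=0.03200, 0.41·0.4=0.1640, 0.29·0.5294=0.1535. Summing gives P(black) = 0.54589.
P(Box 1 | black) = 0.1964 / 0.54589 = 0.360.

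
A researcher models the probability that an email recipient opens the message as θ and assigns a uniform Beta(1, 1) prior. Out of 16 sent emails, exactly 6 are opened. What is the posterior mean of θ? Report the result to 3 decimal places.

The binomial likelihood is conjugate to the Beta prior: with 6 successes and 10 failures, the posterior is Beta(1+6, 1+10) = Beta(7, 11).
E[θ | data] = 7/(7+11) = 0.389.

Posterior mean ≈ 0.389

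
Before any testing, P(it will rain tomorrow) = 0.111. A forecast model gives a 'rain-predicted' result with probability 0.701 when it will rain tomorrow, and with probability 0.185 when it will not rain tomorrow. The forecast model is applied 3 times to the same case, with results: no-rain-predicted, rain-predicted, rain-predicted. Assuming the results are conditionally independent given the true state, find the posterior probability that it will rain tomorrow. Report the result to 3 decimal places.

Posterior P(H) ≈ 0.397

With H the event that it will rain tomorrow, the joint likelihood of the observed sequence is P(data|H) = 0.299·0.701·0.701 = 0.14693 and P(data|¬H) = 0.815·0.185·0.185 = 0.027893.
Bayes: P(H|data) = 0.111·0.14693 / (0.111·0.14693 + 0.889·0.027893) = 0.016309/0.041106 = 0.3968.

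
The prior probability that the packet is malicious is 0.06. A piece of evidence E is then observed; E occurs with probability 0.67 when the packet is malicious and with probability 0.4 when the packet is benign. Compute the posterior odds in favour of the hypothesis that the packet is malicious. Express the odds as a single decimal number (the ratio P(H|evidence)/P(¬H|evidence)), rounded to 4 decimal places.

Prior odds = 0.06/(1−0.06) = 0.063830.
Likelihood ratio for E = 0.67/0.4 = 1.6750.
Posterior odds = prior odds × LR = 0.10691.

Posterior odds ≈ 0.1069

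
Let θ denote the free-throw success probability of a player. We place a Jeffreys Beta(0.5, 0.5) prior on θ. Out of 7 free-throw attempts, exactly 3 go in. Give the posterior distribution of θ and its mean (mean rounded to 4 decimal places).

Posterior: Beta(3.5, 4.5); mean ≈ 0.4375

The binomial likelihood is conjugate to the Beta prior: with 3 successes and 4 failures, the posterior is Beta(0.5+3, 0.5+4) = Beta(3.5, 4.5).
E[θ | data] = 3.5/(3.5+4.5) = 0.4375.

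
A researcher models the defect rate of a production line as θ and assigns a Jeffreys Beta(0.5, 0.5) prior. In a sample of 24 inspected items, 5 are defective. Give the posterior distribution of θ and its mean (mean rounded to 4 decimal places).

Posterior: Beta(5.5, 19.5); mean ≈ 0.2200

Observing 5 successes and 19 failures updates Beta(0.5, 0.5) by adding the success and failure counts to the two shape parameters: α = 0.5+5 = 5.5, β = 0.5+19 = 19.5.
E[θ | data] = 5.5/(5.5+19.5) = 0.2200.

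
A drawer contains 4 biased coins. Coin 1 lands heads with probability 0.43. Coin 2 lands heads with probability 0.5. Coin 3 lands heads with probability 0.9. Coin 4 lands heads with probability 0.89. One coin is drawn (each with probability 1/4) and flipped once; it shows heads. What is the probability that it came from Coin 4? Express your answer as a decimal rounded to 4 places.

P(heads|C1) = 0.43; P(heads|C2) = 0.5; P(heads|C3) = 0.9; P(heads|C4) = 0.89.
Prior × likelihood for each source: 0.25·0.43=0.1075, 0.25·0.5=0.1250, 0.25·0.9=0.2250, 0.25·0.89=0.2225. Summing gives P(heads) = 0.68000.
P(Coin 4 | heads) = 0.2225 / 0.68000 = 0.3272.

Posterior probability ≈ 0.3272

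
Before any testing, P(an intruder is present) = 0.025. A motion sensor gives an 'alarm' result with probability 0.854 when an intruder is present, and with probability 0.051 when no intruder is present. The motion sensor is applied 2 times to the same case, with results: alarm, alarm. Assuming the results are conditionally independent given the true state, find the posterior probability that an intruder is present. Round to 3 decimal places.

Posterior P(H) ≈ 0.878

Let H be the event that an intruder is present; start with P(H) = 0.025. P('alarm'|H) = 0.854, P('alarm'|¬H) = 0.051.
Update on result 1 ('alarm'): P(H) ← 0.854·0.0250 / (0.854·0.0250 + 0.051·0.9750) = 0.021350/0.071075 = 0.3004.
Update on result 2 ('alarm'): P(H) ← 0.854·0.3004 / (0.854·0.3004 + 0.051·0.6996) = 0.25653/0.29221 = 0.8779.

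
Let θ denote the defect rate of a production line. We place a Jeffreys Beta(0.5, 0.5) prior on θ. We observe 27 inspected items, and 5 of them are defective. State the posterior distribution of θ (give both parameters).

Observing 5 successes and 22 failures updates Beta(0.5, 0.5) by adding the success and failure counts to the two shape parameters: α = 0.5+5 = 5.5, β = 0.5+22 = 22.5.

Posterior: Beta(5.5, 22.5)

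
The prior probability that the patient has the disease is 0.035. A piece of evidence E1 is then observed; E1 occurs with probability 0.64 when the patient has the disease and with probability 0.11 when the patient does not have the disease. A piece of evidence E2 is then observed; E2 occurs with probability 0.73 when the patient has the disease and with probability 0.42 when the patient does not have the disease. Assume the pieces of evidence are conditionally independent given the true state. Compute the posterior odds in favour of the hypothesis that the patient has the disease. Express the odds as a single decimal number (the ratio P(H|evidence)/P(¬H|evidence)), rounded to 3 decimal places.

Prior odds = 0.035/(1−0.035) = 0.036269. In log-odds, ln(0.036269) = -3.3168.
Add log likelihood ratios: ln(5.8182) + ln(1.7381) = 2.3138.
Posterior log-odds = -1.0030, so posterior odds = exp(-1.0030) = 0.36678.

Posterior odds ≈ 0.367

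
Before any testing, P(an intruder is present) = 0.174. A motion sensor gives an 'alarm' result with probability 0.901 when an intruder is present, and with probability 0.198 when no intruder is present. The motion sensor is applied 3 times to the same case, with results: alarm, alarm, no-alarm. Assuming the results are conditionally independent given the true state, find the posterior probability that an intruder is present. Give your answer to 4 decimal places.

Posterior P(H) ≈ 0.3500

With H the event that an intruder is present, the joint likelihood of the observed sequence is P(data|H) = 0.901·0.901·0.099 = 0.080368 and P(data|¬H) = 0.198·0.198·0.802 = 0.031442.
Bayes: P(H|data) = 0.174·0.080368 / (0.174·0.080368 + 0.826·0.031442) = 0.013984/0.039955 = 0.3500.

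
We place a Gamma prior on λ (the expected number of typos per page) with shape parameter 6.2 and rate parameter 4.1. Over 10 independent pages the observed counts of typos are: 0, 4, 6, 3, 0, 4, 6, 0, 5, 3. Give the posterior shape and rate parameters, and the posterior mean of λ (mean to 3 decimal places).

Posterior: Gamma(shape=37.2, rate=14.1); mean ≈ 2.638

Total count ∑xᵢ = 31 over n = 10 pages.
Gamma is conjugate to the Poisson likelihood: posterior is Gamma(shape = 6.2+31 = 37.2, rate = 4.1+10 = 14.1).
E[λ | data] = 37.2/14.1 = 2.638.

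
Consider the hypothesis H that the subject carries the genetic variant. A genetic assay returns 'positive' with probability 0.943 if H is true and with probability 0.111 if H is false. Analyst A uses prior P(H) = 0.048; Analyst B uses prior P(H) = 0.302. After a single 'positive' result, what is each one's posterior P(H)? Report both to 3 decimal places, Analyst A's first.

The likelihood ratio for a 'positive' result is 0.943/0.111 = 8.4955.
Analyst A: prior odds 0.048/0.952 = 0.050420; posterior odds 0.42834; posterior probability 0.300.
Analyst B: prior odds 0.302/0.698 = 0.43266; posterior odds 3.6757; posterior probability 0.786.

Analyst A: 0.300; Analyst B: 0.786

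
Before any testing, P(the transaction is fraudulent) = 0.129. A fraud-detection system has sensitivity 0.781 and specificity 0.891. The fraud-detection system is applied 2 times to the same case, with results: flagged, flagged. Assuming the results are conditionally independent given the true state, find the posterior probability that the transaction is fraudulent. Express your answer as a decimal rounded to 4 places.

Posterior P(H) ≈ 0.8838

With H the event that the transaction is fraudulent, the joint likelihood of the observed sequence is P(data|H) = 0.781·0.781 = 0.60996 and P(data|¬H) = 0.109·0.109 = 0.011881.
Bayes: P(H|data) = 0.129·0.60996 / (0.129·0.60996 + 0.871·0.011881) = 0.078685/0.089033 = 0.8838.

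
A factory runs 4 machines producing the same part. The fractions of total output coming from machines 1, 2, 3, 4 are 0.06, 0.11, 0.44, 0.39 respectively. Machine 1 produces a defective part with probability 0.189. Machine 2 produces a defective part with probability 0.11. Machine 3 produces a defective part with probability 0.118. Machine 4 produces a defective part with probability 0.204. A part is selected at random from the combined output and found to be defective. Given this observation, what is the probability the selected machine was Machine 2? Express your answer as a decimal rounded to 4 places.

Posterior probability ≈ 0.0781

Tabulate prior·likelihood by source: [1] prior 0.06, lik 0.189, product 0.01134; [2] prior 0.11, lik 0.11, product 0.01210; [3] prior 0.44, lik 0.118, product 0.05192; [4] prior 0.39, lik 0.204, product 0.07956.
Normalizing constant = 0.15492; the posterior for Machine 2 is its product over the sum, 0.01210/0.15492 = 0.0781.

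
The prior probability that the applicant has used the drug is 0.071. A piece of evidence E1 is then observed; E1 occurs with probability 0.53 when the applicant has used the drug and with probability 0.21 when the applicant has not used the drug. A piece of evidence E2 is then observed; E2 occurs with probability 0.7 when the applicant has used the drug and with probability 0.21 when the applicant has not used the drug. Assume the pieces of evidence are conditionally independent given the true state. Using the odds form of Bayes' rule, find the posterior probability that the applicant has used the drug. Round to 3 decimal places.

Prior odds = 0.071/(1−0.071) = 0.076426. In log-odds, ln(0.076426) = -2.5714.
Add log likelihood ratios: ln(2.5238) + ln(3.3333) = 2.1297.
Posterior log-odds = -0.44169, so posterior odds = exp(-0.44169) = 0.64295. Converting, P(H|E) = 0.64295/1.6430 = 0.391.

Posterior probability ≈ 0.391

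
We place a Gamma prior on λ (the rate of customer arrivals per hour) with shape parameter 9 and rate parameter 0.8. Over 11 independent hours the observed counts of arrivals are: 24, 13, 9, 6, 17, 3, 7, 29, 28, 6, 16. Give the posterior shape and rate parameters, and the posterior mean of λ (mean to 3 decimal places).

Total count ∑xᵢ = 158 over n = 11 hours.
Gamma is conjugate to the Poisson likelihood: posterior is Gamma(shape = 9+158 = 167, rate = 0.8+11 = 11.8).
E[λ | data] = 167/11.8 = 14.153.

Posterior: Gamma(shape=167, rate=11.8); mean ≈ 14.153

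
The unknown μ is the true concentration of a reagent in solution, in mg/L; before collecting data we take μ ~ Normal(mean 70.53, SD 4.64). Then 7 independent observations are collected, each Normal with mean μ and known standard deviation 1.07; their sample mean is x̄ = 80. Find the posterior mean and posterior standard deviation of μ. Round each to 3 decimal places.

With known σ, the Normal prior is conjugate. Weight on the data is w = (n/σ²)/(n/σ² + 1/τ₀²) = 6.11407/(6.11407+0.0464477) = 0.99246.
Posterior mean = w·x̄ + (1−w)·μ₀ = 0.99246·80 + 0.0075396·70.53 = 79.929. Posterior variance = 1/(6.11407+0.0464477) = 0.162324, so SD = 0.403.

Posterior mean ≈ 79.929; posterior SD ≈ 0.403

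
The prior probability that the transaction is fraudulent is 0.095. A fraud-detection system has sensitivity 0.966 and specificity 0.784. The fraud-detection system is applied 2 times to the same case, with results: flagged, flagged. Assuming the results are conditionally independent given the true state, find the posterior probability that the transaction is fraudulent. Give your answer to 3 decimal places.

Posterior P(H) ≈ 0.677

Let H be the event that the transaction is fraudulent; start with P(H) = 0.095. P('flagged'|H) = 0.966, P('flagged'|¬H) = 0.216.
Update on result 1 ('flagged'): P(H) ← 0.966·0.0950 / (0.966·0.0950 + 0.216·0.9050) = 0.091770/0.28725 = 0.3195.
Update on result 2 ('flagged'): P(H) ← 0.966·0.3195 / (0.966·0.3195 + 0.216·0.6805) = 0.30862/0.45561 = 0.6774.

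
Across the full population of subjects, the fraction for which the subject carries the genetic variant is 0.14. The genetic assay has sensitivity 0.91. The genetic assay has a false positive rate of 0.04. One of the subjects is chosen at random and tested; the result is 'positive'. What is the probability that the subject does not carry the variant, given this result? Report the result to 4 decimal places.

Write H for 'the subject carries the genetic variant'. Prior odds H:¬H = 0.14/0.86 = 0.16279. For the 'positive' outcome, the likelihood ratio is 0.91/0.04 = 22.750.
Posterior odds = 0.16279 × 22.750 = 3.7035, so P(H|E) = 3.7035/(1+3.7035) = 0.7874. Then P(¬H|E) = 1 − 0.7874 = 0.2126.

P(¬H | E) ≈ 0.2126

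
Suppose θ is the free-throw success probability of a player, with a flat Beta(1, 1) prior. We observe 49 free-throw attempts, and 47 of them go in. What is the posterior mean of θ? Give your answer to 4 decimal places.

Observing 47 successes and 2 failures updates Beta(1, 1) by adding the success and failure counts to the two shape parameters: α = 1+47 = 48, β = 1+2 = 3.
Posterior mean = α/(α+β) = 48/51 = 0.9412.

Posterior mean ≈ 0.9412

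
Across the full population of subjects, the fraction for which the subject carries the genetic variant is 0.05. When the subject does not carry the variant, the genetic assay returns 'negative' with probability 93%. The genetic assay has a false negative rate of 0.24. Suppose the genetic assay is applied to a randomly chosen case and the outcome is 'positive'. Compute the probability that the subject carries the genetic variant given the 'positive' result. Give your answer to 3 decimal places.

Let H be the event that the subject carries the genetic variant. P(H) = 0.05, so P(¬H) = 0.95. With E the 'positive' result, P(E|H) = 0.76 and P(E|¬H) = 0.07.
P(E) = 0.76·0.05 + 0.07·0.95 = 0.038000 + 0.066500 = 0.10450.
By Bayes' theorem, P(H|E) = 0.038000 / 0.10450 = 0.364.

P(H | E) ≈ 0.364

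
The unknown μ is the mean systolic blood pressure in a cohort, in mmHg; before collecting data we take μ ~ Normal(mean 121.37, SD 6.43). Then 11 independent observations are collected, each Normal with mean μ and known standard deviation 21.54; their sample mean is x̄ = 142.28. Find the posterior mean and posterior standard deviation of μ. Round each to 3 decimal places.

With known σ, the Normal prior is conjugate. Weight on the data is w = (n/σ²)/(n/σ² + 1/τ₀²) = 0.0237083/(0.0237083+0.0241868) = 0.49501.
Posterior mean = w·x̄ + (1−w)·μ₀ = 0.49501·142.28 + 0.50499·121.37 = 131.721. Posterior variance = 1/(0.0237083+0.0241868) = 20.8790, so SD = 4.569.

Posterior mean ≈ 131.721; posterior SD ≈ 4.569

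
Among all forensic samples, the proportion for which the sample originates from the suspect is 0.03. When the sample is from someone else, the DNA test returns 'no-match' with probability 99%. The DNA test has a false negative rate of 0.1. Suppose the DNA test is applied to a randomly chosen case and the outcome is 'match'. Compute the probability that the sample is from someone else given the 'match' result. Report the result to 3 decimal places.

Write H for 'the sample originates from the suspect'. Prior odds H:¬H = 0.03/0.97 = 0.030928. For the 'match' outcome, the likelihood ratio is 0.9/0.01 = 90.000.
Posterior odds = 0.030928 × 90.000 = 2.7835, so P(H|E) = 2.7835/(1+2.7835) = 0.736. Then P(¬H|E) = 1 − 0.736 = 0.264.

P(¬H | E) ≈ 0.264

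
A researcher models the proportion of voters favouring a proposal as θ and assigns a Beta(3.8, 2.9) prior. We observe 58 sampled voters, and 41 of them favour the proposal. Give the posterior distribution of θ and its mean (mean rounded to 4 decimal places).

Posterior: Beta(44.8, 19.9); mean ≈ 0.6924

Observing 41 successes and 17 failures updates Beta(3.8, 2.9) by adding the success and failure counts to the two shape parameters: α = 3.8+41 = 44.8, β = 2.9+17 = 19.9.
E[θ | data] = 44.8/(44.8+19.9) = 0.6924.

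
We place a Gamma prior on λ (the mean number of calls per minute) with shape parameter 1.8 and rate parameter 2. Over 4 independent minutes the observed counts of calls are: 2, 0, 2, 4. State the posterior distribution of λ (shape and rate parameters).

The Poisson likelihood adds the total count to the shape and the number of exposure periods to the rate. Here ∑xᵢ = 8 and n = 4, so shape 1.8→9.8 and rate 2→6.

Posterior: Gamma(shape=9.8, rate=6)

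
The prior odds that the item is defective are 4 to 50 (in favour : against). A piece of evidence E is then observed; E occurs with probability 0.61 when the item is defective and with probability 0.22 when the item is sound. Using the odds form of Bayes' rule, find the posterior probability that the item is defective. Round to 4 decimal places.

Posterior probability ≈ 0.1815

Prior odds = 4/50 = 0.080000.
Likelihood ratio for E = 0.61/0.22 = 2.7727.
Posterior odds = prior odds × LR = 0.22182.
Posterior probability = odds/(1+odds) = 0.22182/1.2218 = 0.1815.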